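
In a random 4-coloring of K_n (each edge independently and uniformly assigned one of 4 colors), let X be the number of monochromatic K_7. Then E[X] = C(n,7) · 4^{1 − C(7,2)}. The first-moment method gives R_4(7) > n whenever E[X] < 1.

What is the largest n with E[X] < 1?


We need C(n, 7) · 4^{1 − 21} < 1, i.e. C(n, 7) < 4^{21 − 1} = 1099511627776.
Check values of n near the boundary:
  n = 176: C(176, 7) = 919790691600; 919790691600 < 1099511627776? YES
  n = 177: C(177, 7) = 957664425960; 957664425960 < 1099511627776? YES
  n = 178: C(178, 7) = 996867063280; 996867063280 < 1099511627776? YES
  n = 179: C(179, 7) = 1037437234460; 1037437234460 < 1099511627776? YES
  n = 180: C(180, 7) = 1079414463600; 1079414463600 < 1099511627776? YES
  n = 181: C(181, 7) = 1122839183400; 1122839183400 < 1099511627776? NO
  n = 182: C(182, 7) = 1167752750736; 1167752750736 < 1099511627776? NO
The largest n with C(n, 7) < 1099511627776 is n = 180 (where E[X] = 67463403975/68719476736 ≈ 0.982). Hence R_4(7) > 180, i.e. R_4(7) ≥ 181.

Largest n = 180; hence R_4(7) > 180.


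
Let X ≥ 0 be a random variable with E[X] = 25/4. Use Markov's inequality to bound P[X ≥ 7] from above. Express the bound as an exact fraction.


μ = E[X] = 25/4, a = 7.
Markov: P[X ≥ 7] ≤ μ/a = (25/4)/7 = 25/28.
Numerically: ≈ 0.8929.
(Since a = 7 > μ = 6.2500, the bound 25/28 is < 1 and informative.)

P[X ≥ 7] ≤ 25/28 ≈ 0.8929.


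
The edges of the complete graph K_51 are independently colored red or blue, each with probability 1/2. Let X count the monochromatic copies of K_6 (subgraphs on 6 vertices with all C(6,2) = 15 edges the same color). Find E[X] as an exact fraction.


Let X = Σ_S X_S over the C(51, 6) = 18009460 subsets S of size 6, where X_S = 1 if the K_6 on S is monochromatic.
For a fixed S, the K_6 on S has C(6, 2) = 15 edges. P[all 15 edges red] = (1/2)^15, and likewise for blue, so P[monochromatic] = 2·(1/2)^15 = 2^{1 − 15} = 1/16384.
By linearity of expectation: E[X] = C(51, 6) · 2^{1 − 15} = 18009460 · 1/16384 = 4502365/4096.
Numerically: E[X] ≈ 1099.210205.

E[X] = C(51,6)·2^(1−C(6,2)) = 4502365/4096 ≈ 1099.210205.


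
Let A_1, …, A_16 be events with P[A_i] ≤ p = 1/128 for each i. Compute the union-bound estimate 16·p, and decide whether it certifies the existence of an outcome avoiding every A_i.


Union bound: P[∪_{i=1}^{16} A_i] ≤ Σ_i P[A_i] ≤ 16·p = 16·(1/128) = 1/8.
Numerically: 1/8 ≈ 0.12500.
Is 1/8 < 1? YES.
Since P[∪ A_i] ≤ 1/8 < 1, the complement has P[∩ A_i^c] ≥ 1 − 1/8 = 7/8 > 0, so some outcome avoids every A_i.

16·p = 1/8 ≈ 0.12500; existence CERTIFIED by the union bound.


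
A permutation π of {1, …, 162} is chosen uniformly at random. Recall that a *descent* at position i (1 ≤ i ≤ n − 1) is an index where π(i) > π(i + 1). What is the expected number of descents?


Write X = Σ X_I over i = 1, …, 161, with X_I the indicator of one descent.
There are 161 indicators.
For each fixed i, the pair (π(i), π(i+1)) is a uniformly random ordered pair of distinct values from {1, …, 162}; by symmetry P[π(i) > π(i+1)] = 1/2.
By linearity: E[X] = 161 · (1/2) = (162 − 1) · (1/2) = 161/2 ≈ 80.50000.

E[X] = 161/2 = 80.50000.


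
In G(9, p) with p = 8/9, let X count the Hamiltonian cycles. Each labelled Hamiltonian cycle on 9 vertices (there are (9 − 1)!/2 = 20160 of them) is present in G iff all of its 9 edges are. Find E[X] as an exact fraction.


K_9 has (9 − 1)!/2 = 20160 labelled Hamiltonian cycles.
For each such Hamiltonian cycle H, let X_H = 1 if all 9 edges of H are present in G. Then P[X_H = 1] = p^{9} = (8/9)^{9} = 134217728/387420489.
Summing the indicators: E[X] = Σ_H E[X_H] = 20160 · p^{9} = 20160 · 134217728/387420489 = 300647710720/43046721.
Numerically: E[X] ≈ 6984.

E[X] = 20160 · (8/9)^{9} = 300647710720/43046721 ≈ 6984.


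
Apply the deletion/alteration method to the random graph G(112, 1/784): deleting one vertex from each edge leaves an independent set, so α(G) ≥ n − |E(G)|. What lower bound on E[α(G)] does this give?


E[|E(G)|] = C(112, 2)·p = 6216 · (1/784) = 111/14.
E[α(G)] ≥ n − E[|E(G)|] = 112 − 111/14 = 1457/14.
Numerically: ≈ 104.07143.
(This is only a lower bound; the true E[α(G)] may be larger.)

E[α(G)] ≥ 1457/14 ≈ 104.07143.


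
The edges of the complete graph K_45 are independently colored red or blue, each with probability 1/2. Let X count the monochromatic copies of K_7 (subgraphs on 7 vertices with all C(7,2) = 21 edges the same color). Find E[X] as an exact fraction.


Let X = Σ_S X_S over the C(45, 7) = 45379620 subsets S of size 7, where X_S = 1 if the K_7 on S is monochromatic.
For a fixed S, the K_7 on S has C(7, 2) = 21 edges. P[all 21 edges red] = (1/2)^21, and likewise for blue, so P[monochromatic] = 2·(1/2)^21 = 2^{1 − 21} = 1/1048576.
By linearity: E[X] = C(45, 7) · 2^{1 − 21} = 45379620 · 1/1048576 = 11344905/262144.
Numerically: E[X] ≈ 43.277378.

E[X] = C(45,7)·2^(1−C(7,2)) = 11344905/262144 ≈ 43.277378.


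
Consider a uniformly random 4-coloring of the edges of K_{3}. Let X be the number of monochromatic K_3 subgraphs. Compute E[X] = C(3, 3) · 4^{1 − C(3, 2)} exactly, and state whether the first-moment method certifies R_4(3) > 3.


E[X] = C(3, 3) · 4^{1 − 3} = 1 · 4^{−2} = 1/16.
As a reduced fraction: E[X] = 1/16 ≈ 0.06250.
Is E[X] < 1? YES.
Since E[X] < 1, there exists a 4-coloring of K_{3} with no monochromatic K_3; hence R_4(3) > 3.

E[X] = 1/16 ≈ 0.06250; E[X] < 1, so R_4(3) > 3.


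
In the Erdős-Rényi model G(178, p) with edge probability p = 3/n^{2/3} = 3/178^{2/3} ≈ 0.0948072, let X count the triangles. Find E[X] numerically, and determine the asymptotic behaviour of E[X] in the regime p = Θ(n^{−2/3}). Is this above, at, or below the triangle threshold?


Number of potential triangles: C(178, 3) = 924176.
Each occurs with probability p³ ≈ (0.0948072)³ ≈ 8.52165131e-04.
By linearity: E[X] = C(178, 3)·p³ ≈ 924176 · 8.52165131e-04 ≈ 787.550562.
Since α = 2/3 < 1, p = c/n^{2/3} ≫ 1/n is above the triangle threshold p ~ 1/n. Asymptotically E[X] ~ (c³/6)·n^{3(1−α)} = (3³/6)·n^{1} → ∞; triangles are abundant w.h.p.

E[X] ≈ 787.550562; in regime p = Θ(1/n^{2/3}) E[X] diverges (above the triangle threshold p ~ 1/n).


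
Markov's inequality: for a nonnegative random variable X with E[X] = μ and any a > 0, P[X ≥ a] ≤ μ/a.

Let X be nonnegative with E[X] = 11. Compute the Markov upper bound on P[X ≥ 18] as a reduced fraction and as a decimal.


μ = E[X] = 11, a = 18.
Markov: P[X ≥ 18] ≤ μ/a = (11)/18 = 11/18.
Numerically: ≈ 0.61111.
(Since a = 18 > μ = 11.00000, the bound 11/18 is < 1 and informative.)

P[X ≥ 18] ≤ 11/18 ≈ 0.61111.


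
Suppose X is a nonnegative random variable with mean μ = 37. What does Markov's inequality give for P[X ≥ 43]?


μ = E[X] = 37, a = 43.
Markov: P[X ≥ 43] ≤ μ/a = (37)/43 = 37/43.
Numerically: ≈ 0.86047.
(Since a = 43 > μ = 37.00000, the bound 37/43 is < 1 and informative.)

P[X ≥ 43] ≤ 37/43 ≈ 0.86047.


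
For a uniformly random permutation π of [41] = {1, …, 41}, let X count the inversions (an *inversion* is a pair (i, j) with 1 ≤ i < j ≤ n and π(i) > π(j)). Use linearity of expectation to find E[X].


Write X = Σ X_I over the C(41, 2) = 820 pairs i < j, with X_I the indicator of one inversion.
There are 820 indicators.
For each fixed pair i < j, the values π(i) and π(j) are two distinct elements of {1, …, 41} in uniformly random order; by symmetry P[π(i) > π(j)] = 1/2.
By linearity: E[X] = 820 · (1/2) = C(41, 2) · (1/2) = 820/2 = 410 ≈ 410.000.

E[X] = 410 = 410.000.


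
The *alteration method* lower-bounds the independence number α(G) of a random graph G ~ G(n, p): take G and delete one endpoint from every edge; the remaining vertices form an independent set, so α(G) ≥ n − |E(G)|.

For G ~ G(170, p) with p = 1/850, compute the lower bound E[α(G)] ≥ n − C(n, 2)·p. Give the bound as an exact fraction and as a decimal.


E[|E(G)|] = C(170, 2)·p = 14365 · (1/850) = 169/10.
E[α(G)] ≥ n − E[|E(G)|] = 170 − 169/10 = 1531/10.
Numerically: ≈ 153.1000.
(This is only a lower bound; the true E[α(G)] may be larger.)

E[α(G)] ≥ 1531/10 ≈ 153.1000.


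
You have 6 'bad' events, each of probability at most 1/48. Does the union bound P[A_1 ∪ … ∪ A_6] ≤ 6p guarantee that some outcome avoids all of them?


Union bound: P[∪_{i=1}^{6} A_i] ≤ Σ_i P[A_i] ≤ 6·p = 6·(1/48) = 1/8.
Numerically: 1/8 ≈ 0.125.
Is 1/8 < 1? YES.
Since P[∪ A_i] ≤ 1/8 < 1, the complement has P[∩ A_i^c] ≥ 1 − 1/8 = 7/8 > 0, so some outcome avoids every A_i.

6·p = 1/8 ≈ 0.125; existence CERTIFIED by the union bound.


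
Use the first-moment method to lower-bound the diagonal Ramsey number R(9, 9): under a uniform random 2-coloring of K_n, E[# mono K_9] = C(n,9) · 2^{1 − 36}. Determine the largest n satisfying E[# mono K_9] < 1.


We need C(n, 9) · 2^{1 − 36} < 1, i.e. C(n, 9) < 2^{36 − 1} = 34359738368.
Check values of n near the boundary:
  n = 59: C(59, 9) = 12565671261; 12565671261 < 34359738368? YES
  n = 60: C(60, 9) = 14783142660; 14783142660 < 34359738368? YES
  n = 61: C(61, 9) = 17341763505; 17341763505 < 34359738368? YES
  n = 62: C(62, 9) = 20286591270; 20286591270 < 34359738368? YES
  n = 63: C(63, 9) = 23667689815; 23667689815 < 34359738368? YES
  n = 64: C(64, 9) = 27540584512; 27540584512 < 34359738368? YES
  n = 65: C(65, 9) = 31966749880; 31966749880 < 34359738368? YES
  n = 66: C(66, 9) = 37014131440; 37014131440 < 34359738368? NO
  n = 67: C(67, 9) = 42757703560; 42757703560 < 34359738368? NO
  n = 68: C(68, 9) = 49280065120; 49280065120 < 34359738368? NO
The largest n with C(n, 9) < 34359738368 is n = 65 (where E[X] = 3995843735/4294967296 ≈ 0.9304). Hence R(9, 9) > 65, i.e. R(9, 9) ≥ 66.

Largest n = 65; hence R(9, 9) > 65.


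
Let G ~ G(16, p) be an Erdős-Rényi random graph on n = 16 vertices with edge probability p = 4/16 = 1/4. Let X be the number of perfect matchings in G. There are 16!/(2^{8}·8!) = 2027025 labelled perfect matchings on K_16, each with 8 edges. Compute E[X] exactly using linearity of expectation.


K_16 has 16!/(2^{8}·8!) = 2027025 labelled perfect matchings.
For each such perfect matching H, let X_H = 1 if all 8 edges of H are present in G. Then P[X_H = 1] = p^{8} = (1/4)^{8} = 1/65536.
Summing the indicators: E[X] = Σ_H E[X_H] = 2027025 · p^{8} = 2027025 · 1/65536 = 2027025/65536.
Numerically: E[X] ≈ 30.93.

E[X] = 2027025 · (1/4)^{8} = 2027025/65536 ≈ 30.93.


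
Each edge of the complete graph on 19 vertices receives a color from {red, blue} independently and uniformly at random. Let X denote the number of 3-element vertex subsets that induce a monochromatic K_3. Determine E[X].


Let X = Σ_S X_S over the C(19, 3) = 969 subsets S of size 3, where X_S = 1 if the K_3 on S is monochromatic.
For a fixed S, the K_3 on S has C(3, 2) = 3 edges. P[all 3 edges red] = (1/2)^3, and likewise for blue, so P[monochromatic] = 2·(1/2)^3 = 2^{1 − 3} = 1/4.
By linearity: E[X] = C(19, 3) · 2^{1 − 3} = 969 · 1/4 = 969/4.
Numerically: E[X] ≈ 242.25000.

E[X] = C(19,3)·2^(1−C(3,2)) = 969/4 ≈ 242.25000.


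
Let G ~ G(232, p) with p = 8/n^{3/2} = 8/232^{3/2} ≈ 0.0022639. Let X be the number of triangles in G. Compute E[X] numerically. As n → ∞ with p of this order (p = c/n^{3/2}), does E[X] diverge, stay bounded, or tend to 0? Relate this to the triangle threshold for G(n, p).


Number of potential triangles: C(232, 3) = 2054360.
Each occurs with probability p³ ≈ (0.0022639)³ ≈ 1.16030998e-08.
By linearity: E[X] = C(232, 3)·p³ ≈ 2054360 · 1.16030998e-08 ≈ 0.023837.
Since α = 3/2 > 1, p = c/n^{3/2} = o(1/n) is below the triangle threshold p ~ 1/n. Asymptotically E[X] ~ (c³/6)·n^{3(1−α)} = (8³/6)·n^{-1.5} → 0, so by Markov's inequality G has no triangles w.h.p.

E[X] ≈ 0.023837; in regime p = Θ(1/n^{3/2}) E[X] tends to 0 (below the triangle threshold p ~ 1/n).


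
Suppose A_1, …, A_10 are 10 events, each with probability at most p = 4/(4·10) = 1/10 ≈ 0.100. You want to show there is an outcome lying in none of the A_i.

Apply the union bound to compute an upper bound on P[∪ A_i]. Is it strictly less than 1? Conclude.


Union bound: P[∪_{i=1}^{10} A_i] ≤ Σ_i P[A_i] ≤ 10·p = 10·(1/10) = 1.
Numerically: 1 ≈ 1.000.
Is 1 < 1? NO.
Since the bound 1 is ≥ 1, the union bound is uninformative here; it does NOT by itself certify existence.

10·p = 1 ≈ 1.000; existence NOT certified by the union bound.


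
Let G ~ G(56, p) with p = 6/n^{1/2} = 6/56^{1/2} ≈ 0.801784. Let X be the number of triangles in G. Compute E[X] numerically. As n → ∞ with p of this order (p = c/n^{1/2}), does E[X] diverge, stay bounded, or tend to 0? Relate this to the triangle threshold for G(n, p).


Number of potential triangles: C(56, 3) = 27720.
Each occurs with probability p³ ≈ (0.801784)³ ≈ 5.15432395e-01.
By linearity: E[X] = C(56, 3)·p³ ≈ 27720 · 5.15432395e-01 ≈ 14287.785993.
Since α = 1/2 < 1, p = c/n^{1/2} ≫ 1/n is above the triangle threshold p ~ 1/n. Asymptotically E[X] ~ (c³/6)·n^{3(1−α)} = (6³/6)·n^{1.5} → ∞; triangles are abundant w.h.p.

E[X] ≈ 14287.785993; in regime p = Θ(1/n^{1/2}) E[X] diverges (above the triangle threshold p ~ 1/n).


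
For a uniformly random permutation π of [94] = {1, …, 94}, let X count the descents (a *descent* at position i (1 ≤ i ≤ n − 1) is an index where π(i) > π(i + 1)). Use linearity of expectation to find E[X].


Write X = Σ X_I over i = 1, …, 93, with X_I the indicator of one descent.
There are 93 indicators.
For each fixed i, the pair (π(i), π(i+1)) is a uniformly random ordered pair of distinct values from {1, …, 94}; by symmetry P[π(i) > π(i+1)] = 1/2.
By linearity: E[X] = 93 · (1/2) = (94 − 1) · (1/2) = 93/2 ≈ 46.50000.

E[X] = 93/2 = 46.50000.


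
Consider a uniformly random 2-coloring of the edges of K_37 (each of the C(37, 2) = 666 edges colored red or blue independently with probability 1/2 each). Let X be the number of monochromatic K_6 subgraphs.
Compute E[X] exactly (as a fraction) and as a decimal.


Let X = Σ_S X_S over the C(37, 6) = 2324784 subsets S of size 6, where X_S = 1 if the K_6 on S is monochromatic.
For a fixed S, the K_6 on S has C(6, 2) = 15 edges. P[all 15 edges red] = (1/2)^15, and likewise for blue, so P[monochromatic] = 2·(1/2)^15 = 2^{1 − 15} = 1/16384.
Summing: E[X] = C(37, 6) · 2^{1 − 15} = 2324784 · 1/16384 = 145299/1024.
Numerically: E[X] ≈ 141.893555.

E[X] = C(37,6)·2^(1−C(6,2)) = 145299/1024 ≈ 141.893555.


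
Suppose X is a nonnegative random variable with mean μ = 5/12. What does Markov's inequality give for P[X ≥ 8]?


μ = E[X] = 5/12, a = 8.
Markov: P[X ≥ 8] ≤ μ/a = (5/12)/8 = 5/96.
Numerically: ≈ 0.052.
(Since a = 8 > μ = 0.417, the bound 5/96 is < 1 and informative.)

P[X ≥ 8] ≤ 5/96 ≈ 0.052.


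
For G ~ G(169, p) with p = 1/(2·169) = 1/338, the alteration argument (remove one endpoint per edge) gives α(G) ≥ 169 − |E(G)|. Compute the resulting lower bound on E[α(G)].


E[|E(G)|] = C(169, 2)·p = 14196 · (1/338) = 42.
E[α(G)] ≥ n − E[|E(G)|] = 169 − 42 = 127.
Numerically: ≈ 127.000.
(This is only a lower bound; the true E[α(G)] may be larger.)

E[α(G)] ≥ 127 ≈ 127.000.


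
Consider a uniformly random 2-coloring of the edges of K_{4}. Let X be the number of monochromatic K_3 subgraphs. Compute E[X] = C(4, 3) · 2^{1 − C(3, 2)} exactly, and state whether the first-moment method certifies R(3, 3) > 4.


E[X] = C(4, 3) · 2^{1 − 3} = 4 · 2^{−2} = 4/4.
As a reduced fraction: E[X] = 1 ≈ 1.0000.
Is E[X] < 1? NO.
Since E[X] ≥ 1, the first-moment bound is inconclusive at n = 4; it does NOT by itself certify R(3, 3) > 4.

E[X] = 1 ≈ 1.0000; E[X] ≥ 1; first-moment method inconclusive here.


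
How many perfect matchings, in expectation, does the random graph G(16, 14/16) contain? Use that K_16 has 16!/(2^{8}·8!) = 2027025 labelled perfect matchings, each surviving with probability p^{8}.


K_16 has 16!/(2^{8}·8!) = 2027025 labelled perfect matchings.
For each such perfect matching H, let X_H = 1 if all 8 edges of H are present in G. Then P[X_H = 1] = p^{8} = (7/8)^{8} = 5764801/16777216.
By linearity of expectation: E[X] = Σ_H E[X_H] = 2027025 · p^{8} = 2027025 · 5764801/16777216 = 11685395747025/16777216.
Numerically: E[X] ≈ 696504.

E[X] = 2027025 · (7/8)^{8} = 11685395747025/16777216 ≈ 696504.


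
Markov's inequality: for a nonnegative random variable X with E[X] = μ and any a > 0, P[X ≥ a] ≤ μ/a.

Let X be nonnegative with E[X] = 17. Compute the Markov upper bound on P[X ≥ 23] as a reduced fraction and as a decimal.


μ = E[X] = 17, a = 23.
Markov: P[X ≥ 23] ≤ μ/a = (17)/23 = 17/23.
Numerically: ≈ 0.73913.
(Since a = 23 > μ = 17.00000, the bound 17/23 is < 1 and informative.)

P[X ≥ 23] ≤ 17/23 ≈ 0.73913.


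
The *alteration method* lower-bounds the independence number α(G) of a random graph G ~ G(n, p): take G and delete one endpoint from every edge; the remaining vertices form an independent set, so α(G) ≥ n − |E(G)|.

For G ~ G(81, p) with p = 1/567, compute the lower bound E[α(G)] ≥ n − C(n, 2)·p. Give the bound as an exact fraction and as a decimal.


E[|E(G)|] = C(81, 2)·p = 3240 · (1/567) = 40/7.
E[α(G)] ≥ n − E[|E(G)|] = 81 − 40/7 = 527/7.
Numerically: ≈ 75.28571.
(This is only a lower bound; the true E[α(G)] may be larger.)

E[α(G)] ≥ 527/7 ≈ 75.28571.


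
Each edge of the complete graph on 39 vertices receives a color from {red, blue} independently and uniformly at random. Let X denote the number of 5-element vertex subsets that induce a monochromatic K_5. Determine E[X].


Let X = Σ_S X_S over the C(39, 5) = 575757 subsets S of size 5, where X_S = 1 if the K_5 on S is monochromatic.
For a fixed S, the K_5 on S has C(5, 2) = 10 edges. P[all 10 edges red] = (1/2)^10, and likewise for blue, so P[monochromatic] = 2·(1/2)^10 = 2^{1 − 10} = 1/512.
Summing: E[X] = C(39, 5) · 2^{1 − 10} = 575757 · 1/512 = 575757/512.
Numerically: E[X] ≈ 1124.525391.

E[X] = C(39,5)·2^(1−C(5,2)) = 575757/512 ≈ 1124.525391.


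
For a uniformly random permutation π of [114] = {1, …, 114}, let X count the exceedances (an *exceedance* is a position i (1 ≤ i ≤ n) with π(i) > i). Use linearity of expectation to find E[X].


Write X = Σ_{i=1}^{114} X_i, where X_i = 1_{π(i) > i}.
For each fixed i, π(i) is uniform over {1, …, 114} (marginal of a uniform permutation), so P[π(i) > i] = (n − i)/n. Summing: Σ_{i=1}^{114} (n − i)/n = (0 + 1 + … + 113)/114 = 114(114 − 1)/(2·114) = (114 − 1)/2.
Hence E[X] = Σ_{i=1}^{114} (114 − i)/114 = 113/2 ≈ 56.500000.

E[X] = 113/2 = 56.500000.


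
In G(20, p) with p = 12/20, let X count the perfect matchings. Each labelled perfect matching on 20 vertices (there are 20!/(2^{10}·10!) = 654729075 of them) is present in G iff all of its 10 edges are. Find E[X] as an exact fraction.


K_20 has 20!/(2^{10}·10!) = 654729075 labelled perfect matchings.
For each such perfect matching H, let X_H = 1 if all 10 edges of H are present in G. Then P[X_H = 1] = p^{10} = (3/5)^{10} = 59049/9765625.
By linearity: E[X] = Σ_H E[X_H] = 654729075 · p^{10} = 654729075 · 59049/9765625 = 1546443885987/390625.
Numerically: E[X] ≈ 3.96e+06.

E[X] = 654729075 · (3/5)^{10} = 1546443885987/390625 ≈ 3.96e+06.


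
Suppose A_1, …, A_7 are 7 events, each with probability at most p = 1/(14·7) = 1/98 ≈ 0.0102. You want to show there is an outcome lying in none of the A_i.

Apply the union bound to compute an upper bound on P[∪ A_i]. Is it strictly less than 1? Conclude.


Union bound: P[∪_{i=1}^{7} A_i] ≤ Σ_i P[A_i] ≤ 7·p = 7·(1/98) = 1/14.
Numerically: 1/14 ≈ 0.0714.
Is 1/14 < 1? YES.
Since P[∪ A_i] ≤ 1/14 < 1, the complement has P[∩ A_i^c] ≥ 1 − 1/14 = 13/14 > 0, so some outcome avoids every A_i.

7·p = 1/14 ≈ 0.0714; existence CERTIFIED by the union bound.


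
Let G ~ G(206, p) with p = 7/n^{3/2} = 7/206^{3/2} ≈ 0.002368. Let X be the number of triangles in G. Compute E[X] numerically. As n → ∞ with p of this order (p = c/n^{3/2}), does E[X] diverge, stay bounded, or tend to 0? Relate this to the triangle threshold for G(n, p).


Number of potential triangles: C(206, 3) = 1435820.
Each occurs with probability p³ ≈ (0.002368)³ ≈ 1.327063e-08.
By linearity: E[X] = C(206, 3)·p³ ≈ 1435820 · 1.327063e-08 ≈ 0.0191.
Since α = 3/2 > 1, p = c/n^{3/2} = o(1/n) is below the triangle threshold p ~ 1/n. Asymptotically E[X] ~ (c³/6)·n^{3(1−α)} = (7³/6)·n^{-1.5} → 0, so by Markov's inequality G has no triangles w.h.p.

E[X] ≈ 0.0191; in regime p = Θ(1/n^{3/2}) E[X] tends to 0 (below the triangle threshold p ~ 1/n).


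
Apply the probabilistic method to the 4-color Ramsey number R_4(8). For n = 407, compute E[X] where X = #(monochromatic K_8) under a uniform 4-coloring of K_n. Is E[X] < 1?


E[X] = C(407, 8) · 4^{1 − 28} = 17424959239309050 · 4^{−27} = 17424959239309050/18014398509481984.
As a reduced fraction: E[X] = 8712479619654525/9007199254740992 ≈ 0.96728.
Is E[X] < 1? YES.
Since E[X] < 1, there exists a 4-coloring of K_{407} with no monochromatic K_8; hence R_4(8) > 407.

E[X] = 8712479619654525/9007199254740992 ≈ 0.96728; E[X] < 1, so R_4(8) > 407.


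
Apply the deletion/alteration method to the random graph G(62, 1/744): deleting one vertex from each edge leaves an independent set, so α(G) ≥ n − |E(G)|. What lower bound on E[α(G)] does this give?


E[|E(G)|] = C(62, 2)·p = 1891 · (1/744) = 61/24.
E[α(G)] ≥ n − E[|E(G)|] = 62 − 61/24 = 1427/24.
Numerically: ≈ 59.4583.
(This is only a lower bound; the true E[α(G)] may be larger.)

E[α(G)] ≥ 1427/24 ≈ 59.4583.


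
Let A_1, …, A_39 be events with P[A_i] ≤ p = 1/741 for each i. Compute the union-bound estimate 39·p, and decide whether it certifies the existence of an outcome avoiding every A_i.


Union bound: P[∪_{i=1}^{39} A_i] ≤ Σ_i P[A_i] ≤ 39·p = 39·(1/741) = 1/19.
Numerically: 1/19 ≈ 0.0526316.
Is 1/19 < 1? YES.
Since P[∪ A_i] ≤ 1/19 < 1, the complement has P[∩ A_i^c] ≥ 1 − 1/19 = 18/19 > 0, so some outcome avoids every A_i.

39·p = 1/19 ≈ 0.0526316; existence CERTIFIED by the union bound.


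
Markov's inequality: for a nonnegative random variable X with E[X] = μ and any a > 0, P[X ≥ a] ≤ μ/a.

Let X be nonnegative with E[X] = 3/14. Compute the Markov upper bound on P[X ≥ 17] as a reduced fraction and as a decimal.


μ = E[X] = 3/14, a = 17.
Markov: P[X ≥ 17] ≤ μ/a = (3/14)/17 = 3/238.
Numerically: ≈ 0.0126.
(Since a = 17 > μ = 0.2143, the bound 3/238 is < 1 and informative.)

P[X ≥ 17] ≤ 3/238 ≈ 0.0126.


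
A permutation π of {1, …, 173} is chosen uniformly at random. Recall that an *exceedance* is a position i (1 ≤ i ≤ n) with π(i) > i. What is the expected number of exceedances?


Write X = Σ_{i=1}^{173} X_i, where X_i = 1_{π(i) > i}.
For each fixed i, π(i) is uniform over {1, …, 173} (marginal of a uniform permutation), so P[π(i) > i] = (n − i)/n. Summing: Σ_{i=1}^{173} (n − i)/n = (0 + 1 + … + 172)/173 = 173(173 − 1)/(2·173) = (173 − 1)/2.
Hence E[X] = Σ_{i=1}^{173} (173 − i)/173 = 86 ≈ 86.000000.

E[X] = 86 = 86.000000.


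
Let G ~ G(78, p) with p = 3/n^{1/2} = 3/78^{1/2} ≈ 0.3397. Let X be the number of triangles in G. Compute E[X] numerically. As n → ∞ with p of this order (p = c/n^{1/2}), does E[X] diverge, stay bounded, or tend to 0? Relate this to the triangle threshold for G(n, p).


Number of potential triangles: C(78, 3) = 76076.
Each occurs with probability p³ ≈ (0.3397)³ ≈ 3.919421e-02.
By linearity: E[X] = C(78, 3)·p³ ≈ 76076 · 3.919421e-02 ≈ 2981.7383.
Since α = 1/2 < 1, p = c/n^{1/2} ≫ 1/n is above the triangle threshold p ~ 1/n. Asymptotically E[X] ~ (c³/6)·n^{3(1−α)} = (3³/6)·n^{1.5} → ∞; triangles are abundant w.h.p.

E[X] ≈ 2981.7383; in regime p = Θ(1/n^{1/2}) E[X] diverges (above the triangle threshold p ~ 1/n).


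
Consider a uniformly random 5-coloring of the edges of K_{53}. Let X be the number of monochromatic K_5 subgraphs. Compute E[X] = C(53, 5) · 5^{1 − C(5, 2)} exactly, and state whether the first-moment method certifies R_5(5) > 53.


E[X] = C(53, 5) · 5^{1 − 10} = 2869685 · 5^{−9} = 2869685/1953125.
As a reduced fraction: E[X] = 573937/390625 ≈ 1.4692787.
Is E[X] < 1? NO.
Since E[X] ≥ 1, the first-moment bound is inconclusive at n = 53; it does NOT by itself certify R_5(5) > 53.

E[X] = 573937/390625 ≈ 1.4692787; E[X] ≥ 1; first-moment method inconclusive here.


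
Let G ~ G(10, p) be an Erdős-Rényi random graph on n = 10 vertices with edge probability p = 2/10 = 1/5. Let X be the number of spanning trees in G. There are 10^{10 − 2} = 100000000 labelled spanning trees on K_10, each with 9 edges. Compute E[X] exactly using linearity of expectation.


K_10 has 10^{10 − 2} = 100000000 labelled spanning trees.
For each such spanning tree H, let X_H = 1 if all 9 edges of H are present in G. Then P[X_H = 1] = p^{9} = (1/5)^{9} = 1/1953125.
By linearity: E[X] = Σ_H E[X_H] = 100000000 · p^{9} = 100000000 · 1/1953125 = 256/5.
Numerically: E[X] ≈ 51.2.

E[X] = 100000000 · (1/5)^{9} = 256/5 ≈ 51.2.


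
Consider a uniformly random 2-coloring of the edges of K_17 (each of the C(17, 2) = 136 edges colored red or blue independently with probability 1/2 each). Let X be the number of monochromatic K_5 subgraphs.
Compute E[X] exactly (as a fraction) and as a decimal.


Let X = Σ_S X_S over the C(17, 5) = 6188 subsets S of size 5, where X_S = 1 if the K_5 on S is monochromatic.
For a fixed S, the K_5 on S has C(5, 2) = 10 edges. P[all 10 edges red] = (1/2)^10, and likewise for blue, so P[monochromatic] = 2·(1/2)^10 = 2^{1 − 10} = 1/512.
By linearity of expectation: E[X] = C(17, 5) · 2^{1 − 10} = 6188 · 1/512 = 1547/128.
Numerically: E[X] ≈ 12.085938.

E[X] = C(17,5)·2^(1−C(5,2)) = 1547/128 ≈ 12.085938.


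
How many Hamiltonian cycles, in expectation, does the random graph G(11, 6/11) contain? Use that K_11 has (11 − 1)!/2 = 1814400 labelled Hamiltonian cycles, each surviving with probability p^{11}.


K_11 has (11 − 1)!/2 = 1814400 labelled Hamiltonian cycles.
For each such Hamiltonian cycle H, let X_H = 1 if all 11 edges of H are present in G. Then P[X_H = 1] = p^{11} = (6/11)^{11} = 362797056/285311670611.
Summing the indicators: E[X] = Σ_H E[X_H] = 1814400 · p^{11} = 1814400 · 362797056/285311670611 = 658258978406400/285311670611.
Numerically: E[X] ≈ 2307.16.

E[X] = 1814400 · (6/11)^{11} = 658258978406400/285311670611 ≈ 2307.16.


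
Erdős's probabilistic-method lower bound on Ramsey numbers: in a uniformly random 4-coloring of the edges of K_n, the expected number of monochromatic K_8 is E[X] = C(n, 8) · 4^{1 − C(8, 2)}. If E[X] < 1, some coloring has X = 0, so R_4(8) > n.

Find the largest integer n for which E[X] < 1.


We need C(n, 8) · 4^{1 − 28} < 1, i.e. C(n, 8) < 4^{28 − 1} = 18014398509481984.
Check values of n near the boundary:
  n = 402: C(402, 8) = 15770615726749950; 15770615726749950 < 18014398509481984? YES
  n = 403: C(403, 8) = 16090020602228430; 16090020602228430 < 18014398509481984? YES
  n = 404: C(404, 8) = 16415071523485570; 16415071523485570 < 18014398509481984? YES
  n = 405: C(405, 8) = 16745853821188050; 16745853821188050 < 18014398509481984? YES
  n = 406: C(406, 8) = 17082453897995850; 17082453897995850 < 18014398509481984? YES
  n = 407: C(407, 8) = 17424959239309050; 17424959239309050 < 18014398509481984? YES
  n = 408: C(408, 8) = 17773458424095231; 17773458424095231 < 18014398509481984? YES
  n = 409: C(409, 8) = 18128041135797879; 18128041135797879 < 18014398509481984? NO
  n = 410: C(410, 8) = 18488798173326195; 18488798173326195 < 18014398509481984? NO
The largest n with C(n, 8) < 18014398509481984 is n = 408 (where E[X] = 17773458424095231/18014398509481984 ≈ 0.9866). Hence R_4(8) > 408, i.e. R_4(8) ≥ 409.

Largest n = 408; hence R_4(8) > 408.


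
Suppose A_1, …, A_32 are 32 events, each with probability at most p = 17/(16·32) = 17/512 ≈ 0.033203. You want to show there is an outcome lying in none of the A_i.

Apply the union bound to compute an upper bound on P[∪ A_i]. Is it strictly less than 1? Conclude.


Union bound: P[∪_{i=1}^{32} A_i] ≤ Σ_i P[A_i] ≤ 32·p = 32·(17/512) = 17/16.
Numerically: 17/16 ≈ 1.062500.
Is 17/16 < 1? NO.
Since the bound 17/16 is ≥ 1, the union bound is uninformative here; it does NOT by itself certify existence.

32·p = 17/16 ≈ 1.062500; existence NOT certified by the union bound.


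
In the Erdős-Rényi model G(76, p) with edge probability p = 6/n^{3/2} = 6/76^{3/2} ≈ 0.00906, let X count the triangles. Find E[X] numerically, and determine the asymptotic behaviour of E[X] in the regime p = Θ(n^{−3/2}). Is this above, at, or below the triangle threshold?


Number of potential triangles: C(76, 3) = 70300.
Each occurs with probability p³ ≈ (0.00906)³ ≈ 7.42664e-07.
By linearity: E[X] = C(76, 3)·p³ ≈ 70300 · 7.42664e-07 ≈ 0.052.
Since α = 3/2 > 1, p = c/n^{3/2} = o(1/n) is below the triangle threshold p ~ 1/n. Asymptotically E[X] ~ (c³/6)·n^{3(1−α)} = (6³/6)·n^{-1.5} → 0, so by Markov's inequality G has no triangles w.h.p.

E[X] ≈ 0.052; in regime p = Θ(1/n^{3/2}) E[X] tends to 0 (below the triangle threshold p ~ 1/n).


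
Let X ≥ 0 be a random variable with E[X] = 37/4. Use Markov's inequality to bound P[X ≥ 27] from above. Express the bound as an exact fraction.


μ = E[X] = 37/4, a = 27.
Markov: P[X ≥ 27] ≤ μ/a = (37/4)/27 = 37/108.
Numerically: ≈ 0.343.
(Since a = 27 > μ = 9.250, the bound 37/108 is < 1 and informative.)

P[X ≥ 27] ≤ 37/108 ≈ 0.343.


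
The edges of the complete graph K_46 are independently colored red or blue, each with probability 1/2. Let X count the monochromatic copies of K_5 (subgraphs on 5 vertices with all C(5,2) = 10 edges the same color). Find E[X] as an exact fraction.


Let X = Σ_S X_S over the C(46, 5) = 1370754 subsets S of size 5, where X_S = 1 if the K_5 on S is monochromatic.
For a fixed S, the K_5 on S has C(5, 2) = 10 edges. P[all 10 edges red] = (1/2)^10, and likewise for blue, so P[monochromatic] = 2·(1/2)^10 = 2^{1 − 10} = 1/512.
By linearity of expectation: E[X] = C(46, 5) · 2^{1 − 10} = 1370754 · 1/512 = 685377/256.
Numerically: E[X] ≈ 2677.254.

E[X] = C(46,5)·2^(1−C(5,2)) = 685377/256 ≈ 2677.254.


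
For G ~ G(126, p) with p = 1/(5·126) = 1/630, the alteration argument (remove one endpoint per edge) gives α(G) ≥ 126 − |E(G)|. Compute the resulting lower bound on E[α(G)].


E[|E(G)|] = C(126, 2)·p = 7875 · (1/630) = 25/2.
E[α(G)] ≥ n − E[|E(G)|] = 126 − 25/2 = 227/2.
Numerically: ≈ 113.50000.
(This is only a lower bound; the true E[α(G)] may be larger.)

E[α(G)] ≥ 227/2 ≈ 113.50000.


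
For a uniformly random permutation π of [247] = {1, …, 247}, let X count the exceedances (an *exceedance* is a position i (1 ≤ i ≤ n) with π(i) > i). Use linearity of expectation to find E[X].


Write X = Σ_{i=1}^{247} X_i, where X_i = 1_{π(i) > i}.
For each fixed i, π(i) is uniform over {1, …, 247} (marginal of a uniform permutation), so P[π(i) > i] = (n − i)/n. Summing: Σ_{i=1}^{247} (n − i)/n = (0 + 1 + … + 246)/247 = 247(247 − 1)/(2·247) = (247 − 1)/2.
Hence E[X] = Σ_{i=1}^{247} (247 − i)/247 = 123 ≈ 123.0000.

E[X] = 123 = 123.0000.


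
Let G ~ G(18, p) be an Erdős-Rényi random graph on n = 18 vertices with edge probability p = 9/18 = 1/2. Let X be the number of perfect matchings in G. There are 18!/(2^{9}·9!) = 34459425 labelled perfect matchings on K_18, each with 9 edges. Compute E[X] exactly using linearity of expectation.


K_18 has 18!/(2^{9}·9!) = 34459425 labelled perfect matchings.
For each such perfect matching H, let X_H = 1 if all 9 edges of H are present in G. Then P[X_H = 1] = p^{9} = (1/2)^{9} = 1/512.
By linearity: E[X] = Σ_H E[X_H] = 34459425 · p^{9} = 34459425 · 1/512 = 34459425/512.
Numerically: E[X] ≈ 67304.

E[X] = 34459425 · (1/2)^{9} = 34459425/512 ≈ 67304.


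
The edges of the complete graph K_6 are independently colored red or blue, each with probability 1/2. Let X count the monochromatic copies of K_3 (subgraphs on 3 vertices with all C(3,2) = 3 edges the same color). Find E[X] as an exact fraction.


Let X = Σ_S X_S over the C(6, 3) = 20 subsets S of size 3, where X_S = 1 if the K_3 on S is monochromatic.
For a fixed S, the K_3 on S has C(3, 2) = 3 edges. P[all 3 edges red] = (1/2)^3, and likewise for blue, so P[monochromatic] = 2·(1/2)^3 = 2^{1 − 3} = 1/4.
Summing: E[X] = C(6, 3) · 2^{1 − 3} = 20 · 1/4 = 5.
Numerically: E[X] ≈ 5.0000.

E[X] = C(6,3)·2^(1−C(3,2)) = 5 ≈ 5.0000.


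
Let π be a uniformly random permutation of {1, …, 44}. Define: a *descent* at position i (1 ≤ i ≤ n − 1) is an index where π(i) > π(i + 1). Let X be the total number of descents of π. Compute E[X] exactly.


Write X = Σ X_I over i = 1, …, 43, with X_I the indicator of one descent.
There are 43 indicators.
For each fixed i, the pair (π(i), π(i+1)) is a uniformly random ordered pair of distinct values from {1, …, 44}; by symmetry P[π(i) > π(i+1)] = 1/2.
By linearity: E[X] = 43 · (1/2) = (44 − 1) · (1/2) = 43/2 ≈ 21.500.

E[X] = 43/2 = 21.500.


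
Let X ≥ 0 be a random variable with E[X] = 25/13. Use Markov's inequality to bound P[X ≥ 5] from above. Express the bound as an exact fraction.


μ = E[X] = 25/13, a = 5.
Markov: P[X ≥ 5] ≤ μ/a = (25/13)/5 = 5/13.
Numerically: ≈ 0.384615.
(Since a = 5 > μ = 1.923077, the bound 5/13 is < 1 and informative.)

P[X ≥ 5] ≤ 5/13 ≈ 0.384615.


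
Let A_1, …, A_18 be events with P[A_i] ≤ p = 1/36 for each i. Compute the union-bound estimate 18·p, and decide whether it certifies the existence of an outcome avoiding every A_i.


Union bound: P[∪_{i=1}^{18} A_i] ≤ Σ_i P[A_i] ≤ 18·p = 18·(1/36) = 1/2.
Numerically: 1/2 ≈ 0.5000.
Is 1/2 < 1? YES.
Since P[∪ A_i] ≤ 1/2 < 1, the complement has P[∩ A_i^c] ≥ 1 − 1/2 = 1/2 > 0, so some outcome avoids every A_i.

18·p = 1/2 ≈ 0.5000; existence CERTIFIED by the union bound.


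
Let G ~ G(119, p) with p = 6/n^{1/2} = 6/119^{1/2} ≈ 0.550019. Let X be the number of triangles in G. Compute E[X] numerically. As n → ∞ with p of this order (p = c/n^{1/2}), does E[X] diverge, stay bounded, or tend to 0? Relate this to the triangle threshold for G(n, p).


Number of potential triangles: C(119, 3) = 273819.
Each occurs with probability p³ ≈ (0.550019)³ ≈ 1.66392332e-01.
By linearity: E[X] = C(119, 3)·p³ ≈ 273819 · 1.66392332e-01 ≈ 45561.382020.
Since α = 1/2 < 1, p = c/n^{1/2} ≫ 1/n is above the triangle threshold p ~ 1/n. Asymptotically E[X] ~ (c³/6)·n^{3(1−α)} = (6³/6)·n^{1.5} → ∞; triangles are abundant w.h.p.

E[X] ≈ 45561.382020; in regime p = Θ(1/n^{1/2}) E[X] diverges (above the triangle threshold p ~ 1/n).


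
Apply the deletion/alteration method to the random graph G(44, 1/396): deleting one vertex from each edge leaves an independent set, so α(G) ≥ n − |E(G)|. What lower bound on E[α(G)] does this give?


E[|E(G)|] = C(44, 2)·p = 946 · (1/396) = 43/18.
E[α(G)] ≥ n − E[|E(G)|] = 44 − 43/18 = 749/18.
Numerically: ≈ 41.611.
(This is only a lower bound; the true E[α(G)] may be larger.)

E[α(G)] ≥ 749/18 ≈ 41.611.


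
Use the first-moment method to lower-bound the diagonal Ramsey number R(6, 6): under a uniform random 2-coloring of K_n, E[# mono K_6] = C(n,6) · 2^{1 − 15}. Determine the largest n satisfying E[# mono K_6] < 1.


We need C(n, 6) · 2^{1 − 15} < 1, i.e. C(n, 6) < 2^{15 − 1} = 16384.
Check values of n near the boundary:
  n = 16: C(16, 6) = 8008; 8008 < 16384? YES
  n = 17: C(17, 6) = 12376; 12376 < 16384? YES
  n = 18: C(18, 6) = 18564; 18564 < 16384? NO
  n = 19: C(19, 6) = 27132; 27132 < 16384? NO
  n = 20: C(20, 6) = 38760; 38760 < 16384? NO
The largest n with C(n, 6) < 16384 is n = 17 (where E[X] = 1547/2048 ≈ 0.7554). Hence R(6, 6) > 17, i.e. R(6, 6) ≥ 18.

Largest n = 17; hence R(6, 6) > 17.


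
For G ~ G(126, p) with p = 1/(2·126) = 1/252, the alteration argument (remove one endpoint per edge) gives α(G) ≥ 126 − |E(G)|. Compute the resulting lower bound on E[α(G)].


E[|E(G)|] = C(126, 2)·p = 7875 · (1/252) = 125/4.
E[α(G)] ≥ n − E[|E(G)|] = 126 − 125/4 = 379/4.
Numerically: ≈ 94.7500.
(This is only a lower bound; the true E[α(G)] may be larger.)

E[α(G)] ≥ 379/4 ≈ 94.7500.


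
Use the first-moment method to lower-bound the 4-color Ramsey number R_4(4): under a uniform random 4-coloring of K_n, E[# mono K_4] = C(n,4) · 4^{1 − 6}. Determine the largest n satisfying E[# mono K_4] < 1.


We need C(n, 4) · 4^{1 − 6} < 1, i.e. C(n, 4) < 4^{6 − 1} = 1024.
Check values of n near the boundary:
  n = 9: C(9, 4) = 126; 126 < 1024? YES
  n = 10: C(10, 4) = 210; 210 < 1024? YES
  n = 11: C(11, 4) = 330; 330 < 1024? YES
  n = 12: C(12, 4) = 495; 495 < 1024? YES
  n = 13: C(13, 4) = 715; 715 < 1024? YES
  n = 14: C(14, 4) = 1001; 1001 < 1024? YES
  n = 15: C(15, 4) = 1365; 1365 < 1024? NO
The largest n with C(n, 4) < 1024 is n = 14 (where E[X] = 1001/1024 ≈ 0.9775). Hence R_4(4) > 14, i.e. R_4(4) ≥ 15.

Largest n = 14; hence R_4(4) > 14.


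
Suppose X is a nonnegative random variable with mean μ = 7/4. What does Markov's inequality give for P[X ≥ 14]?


μ = E[X] = 7/4, a = 14.
Markov: P[X ≥ 14] ≤ μ/a = (7/4)/14 = 1/8.
Numerically: ≈ 0.1250.
(Since a = 14 > μ = 1.7500, the bound 1/8 is < 1 and informative.)

P[X ≥ 14] ≤ 1/8 ≈ 0.1250.


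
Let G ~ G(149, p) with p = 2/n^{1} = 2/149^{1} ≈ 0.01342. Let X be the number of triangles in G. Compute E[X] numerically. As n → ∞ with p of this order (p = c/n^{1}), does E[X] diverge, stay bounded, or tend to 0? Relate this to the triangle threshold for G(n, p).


Number of potential triangles: C(149, 3) = 540274.
Each occurs with probability p³ ≈ (0.01342)³ ≈ 2.418417e-06.
By linearity: E[X] = C(149, 3)·p³ ≈ 540274 · 2.418417e-06 ≈ 1.3066.
Here α = 1, so p = 2/n is exactly at the triangle threshold p ~ 1/n. Asymptotically E[X] → c³/6 = 2³/6 = 4/3 ≈ 1.3333, a bounded constant. In this regime the triangle count is asymptotically Poisson(c³/6).

E[X] ≈ 1.3066; in regime p = Θ(1/n^{1}) E[X] stays bounded (at the triangle threshold p ~ 1/n).


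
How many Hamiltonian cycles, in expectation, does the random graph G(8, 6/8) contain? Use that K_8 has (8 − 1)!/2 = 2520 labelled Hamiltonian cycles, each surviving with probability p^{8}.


K_8 has (8 − 1)!/2 = 2520 labelled Hamiltonian cycles.
For each such Hamiltonian cycle H, let X_H = 1 if all 8 edges of H are present in G. Then P[X_H = 1] = p^{8} = (3/4)^{8} = 6561/65536.
Summing the indicators: E[X] = Σ_H E[X_H] = 2520 · p^{8} = 2520 · 6561/65536 = 2066715/8192.
Numerically: E[X] ≈ 252.3.

E[X] = 2520 · (3/4)^{8} = 2066715/8192 ≈ 252.3.


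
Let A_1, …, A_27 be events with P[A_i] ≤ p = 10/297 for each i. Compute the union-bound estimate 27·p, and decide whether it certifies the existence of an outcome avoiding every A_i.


Union bound: P[∪_{i=1}^{27} A_i] ≤ Σ_i P[A_i] ≤ 27·p = 27·(10/297) = 10/11.
Numerically: 10/11 ≈ 0.909091.
Is 10/11 < 1? YES.
Since P[∪ A_i] ≤ 10/11 < 1, the complement has P[∩ A_i^c] ≥ 1 − 10/11 = 1/11 > 0, so some outcome avoids every A_i.

27·p = 10/11 ≈ 0.909091; existence CERTIFIED by the union bound.


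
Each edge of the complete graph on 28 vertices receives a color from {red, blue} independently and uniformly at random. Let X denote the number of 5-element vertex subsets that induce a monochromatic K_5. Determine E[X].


Let X = Σ_S X_S over the C(28, 5) = 98280 subsets S of size 5, where X_S = 1 if the K_5 on S is monochromatic.
For a fixed S, the K_5 on S has C(5, 2) = 10 edges. P[all 10 edges red] = (1/2)^10, and likewise for blue, so P[monochromatic] = 2·(1/2)^10 = 2^{1 − 10} = 1/512.
Summing: E[X] = C(28, 5) · 2^{1 − 10} = 98280 · 1/512 = 12285/64.
Numerically: E[X] ≈ 191.953.

E[X] = C(28,5)·2^(1−C(5,2)) = 12285/64 ≈ 191.953.
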